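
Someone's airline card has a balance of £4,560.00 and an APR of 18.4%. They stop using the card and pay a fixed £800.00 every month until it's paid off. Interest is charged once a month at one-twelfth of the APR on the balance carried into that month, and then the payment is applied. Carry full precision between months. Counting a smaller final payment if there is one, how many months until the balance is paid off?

7 months

Monthly rate r = 18.4%/12 = 1.53333% = 0.0153333.
Recurrence: B ← B·(1+r) − £800.00.
Month 1: interest £69.92; balance after payment £3,829.92.
Month 2: interest £58.73; balance after payment £3,088.65.
Closed form: n = −ln(1 − rB₀/P)/ln(1+r) = −ln(0.9126)/ln(1.01533) ≈ 6.010, so the balance reaches zero during payment 7.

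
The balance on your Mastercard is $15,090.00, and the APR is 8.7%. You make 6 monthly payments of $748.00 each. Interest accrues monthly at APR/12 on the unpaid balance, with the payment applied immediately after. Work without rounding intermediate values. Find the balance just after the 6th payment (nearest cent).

Monthly rate r = 8.7%/12 = 0.725% = 0.00725.
Each month: B ← B·(1+r) − $748.00.
Month 1: interest $109.40; balance after payment $14,451.40.
Month 2: interest $104.77; balance after payment $13,808.18.
Month 3: interest $100.11; balance after payment $13,160.28.
Month 4: interest $95.41; balance after payment $12,507.70.
Month 5: interest $90.68; balance after payment $11,850.38.
Month 6: interest $85.92; balance after payment $11,188.29.

$11,188.29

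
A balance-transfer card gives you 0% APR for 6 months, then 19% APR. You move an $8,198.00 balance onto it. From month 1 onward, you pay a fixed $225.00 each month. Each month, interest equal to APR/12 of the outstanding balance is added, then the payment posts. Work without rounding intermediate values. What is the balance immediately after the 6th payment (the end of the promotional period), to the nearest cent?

Promo months 1–6 at r₀ = 0%/12 = 0; months 7+ at r₁ = 19%/12 = 0.0158333.
After month 6 (no interest yet): B = $8,198.00 − 6·$225.00 = $6,848.00.

$6,848.00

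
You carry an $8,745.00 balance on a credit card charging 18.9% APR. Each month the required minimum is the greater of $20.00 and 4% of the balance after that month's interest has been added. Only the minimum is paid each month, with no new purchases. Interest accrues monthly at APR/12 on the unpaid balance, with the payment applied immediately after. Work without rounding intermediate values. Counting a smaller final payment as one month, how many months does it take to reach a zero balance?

Monthly rate r = 18.9%/12 = 1.575% = 0.01575.
While 4% of the post-interest balance exceeds $20.00, each month B ← (B·(1+r))·(1 − 0.04), i.e. B shrinks by the factor (1+r)·0.96 = 0.97512.
This holds for months 1–115. Entering month 116 the balance is $482.43; 4% of the post-interest balance is now below $20.00, so the flat $20.00 minimum applies from here.
From month 116 a fixed $20.00 at rate r clears $482.43 in 31 more payments. Total: 115 + 31 = 146 months.

146 months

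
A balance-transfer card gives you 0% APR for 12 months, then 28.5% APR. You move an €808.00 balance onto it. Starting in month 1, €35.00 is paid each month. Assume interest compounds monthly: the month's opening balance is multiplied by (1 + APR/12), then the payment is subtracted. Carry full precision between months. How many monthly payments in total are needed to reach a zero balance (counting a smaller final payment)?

Promo months 1–12 at r₀ = 0%/12 = 0; months 13+ at r₁ = 28.5%/12 = 0.02375.
After month 12 (no interest yet): B = €808.00 − 12·€35.00 = €388.00.
Then at r₁ with €35.00/mo: n₂ = −ln(1 − r₁·B/P)/ln(1+r₁) ≈ 13.02 → 14 more payments.

26 payments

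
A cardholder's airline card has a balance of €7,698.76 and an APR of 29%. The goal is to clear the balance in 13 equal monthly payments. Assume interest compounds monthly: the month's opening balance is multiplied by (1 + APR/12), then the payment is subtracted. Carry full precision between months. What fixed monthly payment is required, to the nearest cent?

Monthly rate r = 29%/12 = 2.41667% = 0.0241667.
Level-payment amortization: P = B₀·r / (1 − (1+r)^(−n)) = 7698.76·0.0241667 / (1 − 1.02417^(−13)).
Denominator 1 − (1+r)^(−13) = 0.266868768.
P = 186.053 / 0.266868768 ≈ 697.17.

€697.17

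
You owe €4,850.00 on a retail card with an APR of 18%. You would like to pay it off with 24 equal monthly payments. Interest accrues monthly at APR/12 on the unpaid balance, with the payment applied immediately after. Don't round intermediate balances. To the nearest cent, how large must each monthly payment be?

Monthly rate r = 18%/12 = 1.5% = 0.015.
Level-payment amortization: P = B₀·r / (1 − (1+r)^(−n)) = 4850.00·0.015 / (1 − 1.015^(−24)).
Denominator 1 − (1+r)^(−24) = 0.30045608.
P = 72.75 / 0.30045608 ≈ 242.13.

€242.13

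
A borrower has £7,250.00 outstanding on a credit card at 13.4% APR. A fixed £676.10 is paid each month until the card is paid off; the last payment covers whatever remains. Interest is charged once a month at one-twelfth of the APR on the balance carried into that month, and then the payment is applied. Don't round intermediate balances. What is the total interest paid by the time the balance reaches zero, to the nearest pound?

Monthly rate r = 13.4%/12 = 1.11667% = 0.0111667.
Payoff takes n = ⌈−ln(1 − rB₀/P)/ln(1+r)⌉ = ⌈11.485⌉ = 12 payments; the last is £329.04.
Total paid = 11·£676.10 + £329.04 = £7,766.14.
Total interest = total paid − principal = £7,766.14 − £7,250.00 = £516.14.

£516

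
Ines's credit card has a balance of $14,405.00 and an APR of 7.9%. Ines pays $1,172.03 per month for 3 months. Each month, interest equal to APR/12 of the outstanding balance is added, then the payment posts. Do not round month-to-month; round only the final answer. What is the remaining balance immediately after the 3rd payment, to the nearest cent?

Monthly rate r = 7.9%/12 = 0.658333% = 0.00658333.
Each month: B ← B·(1+r) − $1,172.03.
Month 1: interest $94.83; balance after payment $13,327.80.
Month 2: interest $87.74; balance after payment $12,243.51.
Month 3: interest $80.60; balance after payment $11,152.09.

$11,152.09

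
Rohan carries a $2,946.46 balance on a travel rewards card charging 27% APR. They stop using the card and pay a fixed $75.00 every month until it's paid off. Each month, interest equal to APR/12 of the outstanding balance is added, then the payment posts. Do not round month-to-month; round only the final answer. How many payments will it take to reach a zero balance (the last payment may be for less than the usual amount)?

97 months

Monthly rate r = 27%/12 = 2.25% = 0.0225.
Recurrence: B ← B·(1+r) − $75.00.
Month 1: interest $66.30; balance after payment $2,937.76.
Month 2: interest $66.10; balance after payment $2,928.85.
Closed form: n = −ln(1 − rB₀/P)/ln(1+r) = −ln(0.11606)/ln(1.0225) ≈ 96.790, so the balance reaches zero during payment 97.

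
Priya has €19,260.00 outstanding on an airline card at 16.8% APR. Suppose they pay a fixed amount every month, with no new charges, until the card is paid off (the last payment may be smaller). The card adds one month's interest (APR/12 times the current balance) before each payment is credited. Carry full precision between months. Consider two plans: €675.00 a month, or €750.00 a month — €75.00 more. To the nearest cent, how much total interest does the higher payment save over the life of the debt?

Monthly rate r = 16.8%/12 = 1.4% = 0.014.
At €675.00/mo: n = ⌈−ln(1 − rB₀/P)/ln(1+r)⌉ = 37 payments (last €458.98); total interest = total paid − €19,260.00 = €5,498.98.
At €750.00/mo: 33 payments (last €34.99); total interest €4,774.99.
Interest saved = €5,498.98 − €4,774.99 = €723.99.

€723.99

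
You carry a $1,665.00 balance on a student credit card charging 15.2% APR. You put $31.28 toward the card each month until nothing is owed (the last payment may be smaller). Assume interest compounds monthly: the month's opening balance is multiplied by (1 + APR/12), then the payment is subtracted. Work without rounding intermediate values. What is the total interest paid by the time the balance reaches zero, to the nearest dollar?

$1,122

Monthly rate r = 15.2%/12 = 1.26667% = 0.0126667.
Payoff takes n = ⌈−ln(1 − rB₀/P)/ln(1+r)⌉ = ⌈89.105⌉ = 90 payments; the last is $3.30.
Total paid = 89·$31.28 + $3.30 = $2,787.22.
Total interest = total paid − principal = $2,787.22 − $1,665.00 = $1,122.22.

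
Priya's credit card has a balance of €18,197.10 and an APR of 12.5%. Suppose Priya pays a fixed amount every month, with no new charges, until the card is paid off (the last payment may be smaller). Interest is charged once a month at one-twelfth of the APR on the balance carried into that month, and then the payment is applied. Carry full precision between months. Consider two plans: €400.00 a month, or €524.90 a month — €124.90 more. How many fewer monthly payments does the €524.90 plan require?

18 fewer payments

Monthly rate r = 12.5%/12 = 1.04167% = 0.0104167.
At €400.00/mo: n = ⌈−ln(1 − rB₀/P)/ln(1+r)⌉ = 62 payments (last €389.96); total interest = total paid − €18,197.10 = €6,592.86.
At €524.90/mo: 44 payments (last €124.21); total interest €4,497.81.
Payments saved = 62 − 44 = 18.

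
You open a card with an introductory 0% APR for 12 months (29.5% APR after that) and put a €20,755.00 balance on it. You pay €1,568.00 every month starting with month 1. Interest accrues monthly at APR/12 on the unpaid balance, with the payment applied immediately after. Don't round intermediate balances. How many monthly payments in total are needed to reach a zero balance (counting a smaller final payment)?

14 payments

Promo months 1–12 at r₀ = 0%/12 = 0; months 13+ at r₁ = 29.5%/12 = 0.0245833.
After month 12 (no interest yet): B = €20,755.00 − 12·€1,568.00 = €1,939.00.
Then at r₁ with €1,568.00/mo: n₂ = −ln(1 − r₁·B/P)/ln(1+r₁) ≈ 1.27 → 2 more payments.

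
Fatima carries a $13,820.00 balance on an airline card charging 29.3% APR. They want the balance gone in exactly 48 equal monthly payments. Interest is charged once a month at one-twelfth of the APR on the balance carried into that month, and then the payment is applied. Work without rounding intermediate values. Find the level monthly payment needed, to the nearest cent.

Monthly rate r = 29.3%/12 = 2.44167% = 0.0244167.
Level-payment amortization: P = B₀·r / (1 − (1+r)^(−n)) = 13820.00·0.0244167 / (1 − 1.02442^(−48)).
Denominator 1 − (1+r)^(−48) = 0.685861264.
P = 337.438 / 0.685861264 ≈ 491.99.

$491.99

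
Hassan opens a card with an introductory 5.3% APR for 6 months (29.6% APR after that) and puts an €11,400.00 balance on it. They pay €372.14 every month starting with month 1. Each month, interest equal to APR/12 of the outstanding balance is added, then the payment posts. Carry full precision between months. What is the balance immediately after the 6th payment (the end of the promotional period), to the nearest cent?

Promo months 1–6 at r₀ = 5.3%/12 = 0.00441667; months 7+ at r₁ = 29.6%/12 = 0.0246667.
After month 6: iterate B ← B·(1+r₀) − €372.14 for 6 months → €9,447.82.

€9,447.82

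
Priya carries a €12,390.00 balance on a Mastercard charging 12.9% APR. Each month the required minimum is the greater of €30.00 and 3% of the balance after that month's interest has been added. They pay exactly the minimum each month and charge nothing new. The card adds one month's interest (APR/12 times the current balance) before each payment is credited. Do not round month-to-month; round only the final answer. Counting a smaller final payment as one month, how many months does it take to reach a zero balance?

169 months

Monthly rate r = 12.9%/12 = 1.075% = 0.01075.
While 3% of the post-interest balance exceeds €30.00, each month B ← (B·(1+r))·(1 − 0.03), i.e. B shrinks by the factor (1+r)·0.97 = 0.98043.
This holds for months 1–128. Entering month 129 the balance is €986.85; 3% of the post-interest balance is now below €30.00, so the flat €30.00 minimum applies from here.
From month 129 a fixed €30.00 at rate r clears €986.85 in 41 more payments. Total: 128 + 41 = 169 months.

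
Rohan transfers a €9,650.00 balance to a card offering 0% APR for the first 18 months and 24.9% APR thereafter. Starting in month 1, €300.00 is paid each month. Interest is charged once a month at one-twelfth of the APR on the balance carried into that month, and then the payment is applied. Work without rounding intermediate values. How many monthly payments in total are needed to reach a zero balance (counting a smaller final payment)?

35 months

Promo months 1–18 at r₀ = 0%/12 = 0; months 19+ at r₁ = 24.9%/12 = 0.02075.
After month 18 (no interest yet): B = €9,650.00 − 18·€300.00 = €4,250.00.
Then at r₁ with €300.00/mo: n₂ = −ln(1 − r₁·B/P)/ln(1+r₁) ≈ 16.95 → 17 more payments.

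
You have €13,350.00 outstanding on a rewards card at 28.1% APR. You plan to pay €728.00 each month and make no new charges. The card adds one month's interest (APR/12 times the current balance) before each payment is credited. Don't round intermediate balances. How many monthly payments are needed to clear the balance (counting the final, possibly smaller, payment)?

25 months

Monthly rate r = 28.1%/12 = 2.34167% = 0.0234167.
Recurrence: B ← B·(1+r) − €728.00.
Month 1: interest €312.61; balance after payment €12,934.61.
Month 2: interest €302.89; balance after payment €12,509.50.
Closed form: n = −ln(1 − rB₀/P)/ln(1+r) = −ln(0.57059)/ln(1.02342) ≈ 24.241, so the balance reaches zero during payment 25.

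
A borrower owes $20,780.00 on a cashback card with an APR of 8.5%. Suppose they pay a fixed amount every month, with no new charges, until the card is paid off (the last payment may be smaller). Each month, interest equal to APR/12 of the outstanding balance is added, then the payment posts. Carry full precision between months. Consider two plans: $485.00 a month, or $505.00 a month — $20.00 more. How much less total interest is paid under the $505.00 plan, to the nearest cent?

$199.35

Monthly rate r = 8.5%/12 = 0.708333% = 0.00708333.
At $485.00/mo: n = ⌈−ln(1 − rB₀/P)/ln(1+r)⌉ = 52 payments (last $116.69); total interest = total paid − $20,780.00 = $4,071.69.
At $505.00/mo: 49 payments (last $412.34); total interest $3,872.34.
Interest saved = $4,071.69 − $3,872.34 = $199.35.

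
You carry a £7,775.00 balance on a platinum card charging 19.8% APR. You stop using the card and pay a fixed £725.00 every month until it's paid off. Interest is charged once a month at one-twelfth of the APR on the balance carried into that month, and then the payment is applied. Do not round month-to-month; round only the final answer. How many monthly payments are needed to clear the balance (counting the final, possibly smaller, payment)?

Monthly rate r = 19.8%/12 = 1.65% = 0.0165.
Recurrence: B ← B·(1+r) − £725.00.
Month 1: interest £128.29; balance after payment £7,178.29.
Month 2: interest £118.44; balance after payment £6,571.73.
Closed form: n = −ln(1 − rB₀/P)/ln(1+r) = −ln(0.82305)/ln(1.0165) ≈ 11.899, so the balance reaches zero during payment 12.

12 payments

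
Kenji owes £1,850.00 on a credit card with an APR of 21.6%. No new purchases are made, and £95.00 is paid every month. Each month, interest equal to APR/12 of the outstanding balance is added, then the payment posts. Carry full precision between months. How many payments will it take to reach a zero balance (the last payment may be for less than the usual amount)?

Monthly rate r = 21.6%/12 = 1.8% = 0.018.
Recurrence: B ← B·(1+r) − £95.00.
Month 1: interest £33.30; balance after payment £1,788.30.
Month 2: interest £32.19; balance after payment £1,725.49.
Closed form: n = −ln(1 − rB₀/P)/ln(1+r) = −ln(0.64947)/ln(1.018) ≈ 24.193, so the balance reaches zero during payment 25.

25 months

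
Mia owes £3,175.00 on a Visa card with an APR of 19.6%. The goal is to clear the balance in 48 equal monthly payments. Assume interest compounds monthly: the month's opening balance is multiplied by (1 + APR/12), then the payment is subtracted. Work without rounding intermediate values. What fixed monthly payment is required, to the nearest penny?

£95.94

Monthly rate r = 19.6%/12 = 1.63333% = 0.0163333.
Level-payment amortization: P = B₀·r / (1 − (1+r)^(−n)) = 3175.00·0.0163333 / (1 − 1.01633^(−48)).
Denominator 1 − (1+r)^(−48) = 0.540522915.
P = 51.8583 / 0.540522915 ≈ 95.94.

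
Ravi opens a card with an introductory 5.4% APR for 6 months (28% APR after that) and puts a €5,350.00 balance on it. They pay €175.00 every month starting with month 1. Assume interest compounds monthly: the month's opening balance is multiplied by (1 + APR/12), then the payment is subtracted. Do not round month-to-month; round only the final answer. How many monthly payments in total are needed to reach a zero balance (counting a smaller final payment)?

45 payments

Promo months 1–6 at r₀ = 5.4%/12 = 0.0045; months 7+ at r₁ = 28%/12 = 0.0233333.
After month 6: iterate B ← B·(1+r₀) − €175.00 for 6 months → €4,434.20.
Then at r₁ with €175.00/mo: n₂ = −ln(1 − r₁·B/P)/ln(1+r₁) ≈ 38.79 → 39 more payments.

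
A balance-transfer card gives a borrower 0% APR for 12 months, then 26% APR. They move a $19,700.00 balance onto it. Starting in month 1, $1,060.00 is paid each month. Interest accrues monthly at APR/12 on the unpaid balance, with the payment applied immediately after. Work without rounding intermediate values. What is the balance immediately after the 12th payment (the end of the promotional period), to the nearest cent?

$6,980.00

Promo months 1–12 at r₀ = 0%/12 = 0; months 13+ at r₁ = 26%/12 = 0.0216667.
After month 12 (no interest yet): B = $19,700.00 − 12·$1,060.00 = $6,980.00.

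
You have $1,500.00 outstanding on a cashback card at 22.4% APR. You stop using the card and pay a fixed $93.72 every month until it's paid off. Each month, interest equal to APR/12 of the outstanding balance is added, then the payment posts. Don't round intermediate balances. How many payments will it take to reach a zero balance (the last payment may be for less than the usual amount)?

Monthly rate r = 22.4%/12 = 1.86667% = 0.0186667.
Recurrence: B ← B·(1+r) − $93.72.
Month 1: interest $28.00; balance after payment $1,434.28.
Month 2: interest $26.77; balance after payment $1,367.33.
Closed form: n = −ln(1 − rB₀/P)/ln(1+r) = −ln(0.70124)/ln(1.01867) ≈ 19.190, so the balance reaches zero during payment 20.

20 payments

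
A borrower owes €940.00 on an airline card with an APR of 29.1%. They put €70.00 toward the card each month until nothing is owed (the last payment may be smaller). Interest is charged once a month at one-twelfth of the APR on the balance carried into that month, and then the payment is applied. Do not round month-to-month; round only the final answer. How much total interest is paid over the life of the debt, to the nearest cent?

€211.25

Monthly rate r = 29.1%/12 = 2.425% = 0.02425.
Payoff takes n = ⌈−ln(1 − rB₀/P)/ln(1+r)⌉ = ⌈16.443⌉ = 17 payments; the last is €31.25.
Total paid = 16·€70.00 + €31.25 = €1,151.25.
Total interest = total paid − principal = €1,151.25 − €940.00 = €211.25.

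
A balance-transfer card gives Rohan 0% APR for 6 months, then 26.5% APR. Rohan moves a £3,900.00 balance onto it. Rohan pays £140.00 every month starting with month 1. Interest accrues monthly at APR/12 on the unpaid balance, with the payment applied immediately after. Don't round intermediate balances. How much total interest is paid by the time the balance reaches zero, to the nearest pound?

Promo months 1–6 at r₀ = 0%/12 = 0; months 7+ at r₁ = 26.5%/12 = 0.0220833.
After month 6 (no interest yet): B = £3,900.00 − 6·£140.00 = £3,060.00.
Then at r₁ with £140.00/mo: n₂ = −ln(1 − r₁·B/P)/ln(1+r₁) ≈ 30.17 → 31 more payments.
Total paid = 36·£140.00 + £24.58 = £5,064.58; interest = £5,064.58 − £3,900.00 = £1,164.58.

£1,165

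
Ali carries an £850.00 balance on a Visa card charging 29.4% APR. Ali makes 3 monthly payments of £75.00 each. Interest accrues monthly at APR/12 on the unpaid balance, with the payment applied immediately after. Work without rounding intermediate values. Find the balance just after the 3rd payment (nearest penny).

£683.46

Monthly rate r = 29.4%/12 = 2.45% = 0.0245.
Each month: B ← B·(1+r) − £75.00.
Month 1: interest £20.82; balance after payment £795.83.
Month 2: interest £19.50; balance after payment £740.32.
Month 3: interest £18.14; balance after payment £683.46.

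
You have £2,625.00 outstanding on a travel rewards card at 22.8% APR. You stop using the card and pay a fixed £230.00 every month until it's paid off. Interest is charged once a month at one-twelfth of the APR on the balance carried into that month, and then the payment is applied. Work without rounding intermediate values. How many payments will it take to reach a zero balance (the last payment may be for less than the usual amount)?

13 payments

Monthly rate r = 22.8%/12 = 1.9% = 0.019.
Recurrence: B ← B·(1+r) − £230.00.
Month 1: interest £49.88; balance after payment £2,444.88.
Month 2: interest £46.45; balance after payment £2,261.33.
Closed form: n = −ln(1 − rB₀/P)/ln(1+r) = −ln(0.78315)/ln(1.019) ≈ 12.986, so the balance reaches zero during payment 13.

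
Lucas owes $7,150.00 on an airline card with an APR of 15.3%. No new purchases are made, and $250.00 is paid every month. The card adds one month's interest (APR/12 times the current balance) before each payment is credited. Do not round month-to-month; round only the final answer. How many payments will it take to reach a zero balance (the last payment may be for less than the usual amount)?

36 payments

Monthly rate r = 15.3%/12 = 1.275% = 0.01275.
Recurrence: B ← B·(1+r) − $250.00.
Month 1: interest $91.16; balance after payment $6,991.16.
Month 2: interest $89.14; balance after payment $6,830.30.
Closed form: n = −ln(1 − rB₀/P)/ln(1+r) = −ln(0.63535)/ln(1.01275) ≈ 35.801, so the balance reaches zero during payment 36.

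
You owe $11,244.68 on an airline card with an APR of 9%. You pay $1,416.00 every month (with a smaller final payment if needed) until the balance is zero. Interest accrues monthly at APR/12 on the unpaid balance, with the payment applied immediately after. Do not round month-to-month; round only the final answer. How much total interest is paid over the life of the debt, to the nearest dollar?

Monthly rate r = 9%/12 = 0.75% = 0.0075.
Payoff takes n = ⌈−ln(1 − rB₀/P)/ln(1+r)⌉ = ⌈8.218⌉ = 9 payments; the last is $309.78.
Total paid = 8·$1,416.00 + $309.78 = $11,637.78.
Total interest = total paid − principal = $11,637.78 − $11,244.68 = $393.10.

$393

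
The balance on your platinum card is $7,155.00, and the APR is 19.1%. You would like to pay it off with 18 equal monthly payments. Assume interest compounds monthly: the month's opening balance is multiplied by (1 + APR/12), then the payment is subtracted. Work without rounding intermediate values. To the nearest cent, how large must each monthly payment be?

$460.29

Monthly rate r = 19.1%/12 = 1.59167% = 0.0159167.
Level-payment amortization: P = B₀·r / (1 − (1+r)^(−n)) = 7155.00·0.0159167 / (1 − 1.01592^(−18)).
Denominator 1 − (1+r)^(−18) = 0.247416892.
P = 113.884 / 0.247416892 ≈ 460.29.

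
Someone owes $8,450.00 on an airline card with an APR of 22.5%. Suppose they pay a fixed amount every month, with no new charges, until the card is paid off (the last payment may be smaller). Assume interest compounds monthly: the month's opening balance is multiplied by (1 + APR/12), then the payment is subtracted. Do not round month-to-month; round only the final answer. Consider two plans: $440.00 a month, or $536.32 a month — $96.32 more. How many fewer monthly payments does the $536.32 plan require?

Monthly rate r = 22.5%/12 = 1.875% = 0.01875.
At $440.00/mo: n = ⌈−ln(1 − rB₀/P)/ln(1+r)⌉ = 25 payments (last $14.03); total interest = total paid − $8,450.00 = $2,124.03.
At $536.32/mo: 19 payments (last $456.01); total interest $1,659.77.
Payments saved = 25 − 19 = 6.

6 fewer payments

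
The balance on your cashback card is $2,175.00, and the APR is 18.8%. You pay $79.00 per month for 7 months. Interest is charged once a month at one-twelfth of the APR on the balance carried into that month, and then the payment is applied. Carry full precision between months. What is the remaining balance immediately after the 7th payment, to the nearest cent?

$1,845.35

Monthly rate r = 18.8%/12 = 1.56667% = 0.0156667.
Each month: B ← B·(1+r) − $79.00.
Month 1: interest $34.07; balance after payment $2,130.07.
Month 2: interest $33.37; balance after payment $2,084.45.
Month 3: interest $32.66; balance after payment $2,038.10.
Month 4: interest $31.93; balance after payment $1,991.03.
Month 5: interest $31.19; balance after payment $1,943.23.
Month 6: interest $30.44; balance after payment $1,894.67.
Month 7: interest $29.68; balance after payment $1,845.35.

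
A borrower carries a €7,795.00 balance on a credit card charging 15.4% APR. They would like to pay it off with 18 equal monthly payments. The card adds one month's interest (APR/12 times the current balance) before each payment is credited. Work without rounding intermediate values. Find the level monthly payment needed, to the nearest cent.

€487.76

Monthly rate r = 15.4%/12 = 1.28333% = 0.0128333.
Level-payment amortization: P = B₀·r / (1 − (1+r)^(−n)) = 7795.00·0.0128333 / (1 − 1.01283^(−18)).
Denominator 1 − (1+r)^(−18) = 0.205093126.
P = 100.036 / 0.205093126 ≈ 487.76.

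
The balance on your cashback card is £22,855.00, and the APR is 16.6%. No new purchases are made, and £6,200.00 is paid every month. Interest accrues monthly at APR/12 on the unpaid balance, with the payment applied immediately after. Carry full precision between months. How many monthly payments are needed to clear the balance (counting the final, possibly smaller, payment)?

4 months

Monthly rate r = 16.6%/12 = 1.38333% = 0.0138333.
Recurrence: B ← B·(1+r) − £6,200.00.
Month 1: interest £316.16; balance after payment £16,971.16.
Month 2: interest £234.77; balance after payment £11,005.93.
Month 3: interest £152.25; balance after payment £4,958.18.
Month 4: interest £68.59; balance after payment £0.00.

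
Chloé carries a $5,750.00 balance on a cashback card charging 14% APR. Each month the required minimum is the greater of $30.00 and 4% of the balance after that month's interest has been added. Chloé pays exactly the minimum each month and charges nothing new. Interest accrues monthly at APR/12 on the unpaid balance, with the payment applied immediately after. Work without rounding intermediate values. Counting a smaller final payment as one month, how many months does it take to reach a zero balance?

100 months

Monthly rate r = 14%/12 = 1.16667% = 0.0116667.
While 4% of the post-interest balance exceeds $30.00, each month B ← (B·(1+r))·(1 − 0.04), i.e. B shrinks by the factor (1+r)·0.96 = 0.9712.
This holds for months 1–71. Entering month 72 the balance is $722.08; 4% of the post-interest balance is now below $30.00, so the flat $30.00 minimum applies from here.
From month 72 a fixed $30.00 at rate r clears $722.08 in 29 more payments. Total: 71 + 29 = 100 months.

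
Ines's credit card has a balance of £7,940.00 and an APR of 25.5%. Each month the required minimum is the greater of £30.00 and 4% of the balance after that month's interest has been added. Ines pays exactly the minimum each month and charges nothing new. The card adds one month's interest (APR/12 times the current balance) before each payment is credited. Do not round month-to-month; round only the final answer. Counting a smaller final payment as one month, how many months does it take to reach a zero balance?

Monthly rate r = 25.5%/12 = 2.125% = 0.02125.
While 4% of the post-interest balance exceeds £30.00, each month B ← (B·(1+r))·(1 − 0.04), i.e. B shrinks by the factor (1+r)·0.96 = 0.9804.
This holds for months 1–121. Entering month 122 the balance is £723.80; 4% of the post-interest balance is now below £30.00, so the flat £30.00 minimum applies from here.
From month 122 a fixed £30.00 at rate r clears £723.80 in 35 more payments. Total: 121 + 35 = 156 months.

156 months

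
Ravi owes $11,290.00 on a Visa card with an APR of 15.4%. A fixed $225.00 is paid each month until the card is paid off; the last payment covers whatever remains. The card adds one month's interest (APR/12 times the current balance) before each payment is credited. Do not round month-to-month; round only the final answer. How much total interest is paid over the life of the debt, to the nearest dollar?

Monthly rate r = 15.4%/12 = 1.28333% = 0.0128333.
Payoff takes n = ⌈−ln(1 − rB₀/P)/ln(1+r)⌉ = ⌈80.984⌉ = 81 payments; the last is $221.36.
Total paid = 80·$225.00 + $221.36 = $18,221.36.
Total interest = total paid − principal = $18,221.36 − $11,290.00 = $6,931.36.

$6,931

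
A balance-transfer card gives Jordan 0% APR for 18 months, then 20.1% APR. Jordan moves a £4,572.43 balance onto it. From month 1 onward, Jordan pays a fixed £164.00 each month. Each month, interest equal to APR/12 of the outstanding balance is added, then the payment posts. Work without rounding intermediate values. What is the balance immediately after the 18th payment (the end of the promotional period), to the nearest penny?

Promo months 1–18 at r₀ = 0%/12 = 0; months 19+ at r₁ = 20.1%/12 = 0.01675.
After month 18 (no interest yet): B = £4,572.43 − 18·£164.00 = £1,620.43.

£1,620.43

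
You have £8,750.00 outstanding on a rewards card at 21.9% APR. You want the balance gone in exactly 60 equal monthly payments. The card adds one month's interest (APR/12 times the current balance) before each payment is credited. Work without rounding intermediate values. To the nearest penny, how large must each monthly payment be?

Monthly rate r = 21.9%/12 = 1.825% = 0.01825.
Level-payment amortization: P = B₀·r / (1 − (1+r)^(−n)) = 8750.00·0.01825 / (1 − 1.01825^(−60)).
Denominator 1 − (1+r)^(−60) = 0.662141481.
P = 159.688 / 0.662141481 ≈ 241.17.

£241.17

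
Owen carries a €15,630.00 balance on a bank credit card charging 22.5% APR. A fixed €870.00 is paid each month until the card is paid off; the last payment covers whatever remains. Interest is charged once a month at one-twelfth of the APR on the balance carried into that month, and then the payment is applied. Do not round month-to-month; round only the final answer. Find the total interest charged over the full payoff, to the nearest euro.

Monthly rate r = 22.5%/12 = 1.875% = 0.01875.
Payoff takes n = ⌈−ln(1 − rB₀/P)/ln(1+r)⌉ = ⌈22.112⌉ = 23 payments; the last is €98.16.
Total paid = 22·€870.00 + €98.16 = €19,238.16.
Total interest = total paid − principal = €19,238.16 − €15,630.00 = €3,608.16.

€3,608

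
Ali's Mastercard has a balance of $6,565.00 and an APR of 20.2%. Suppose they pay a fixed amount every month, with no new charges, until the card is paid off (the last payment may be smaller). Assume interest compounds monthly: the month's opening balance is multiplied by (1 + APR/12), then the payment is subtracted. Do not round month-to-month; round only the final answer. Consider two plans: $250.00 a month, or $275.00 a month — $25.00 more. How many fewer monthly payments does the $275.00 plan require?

Monthly rate r = 20.2%/12 = 1.68333% = 0.0168333.
At $250.00/mo: n = ⌈−ln(1 − rB₀/P)/ln(1+r)⌉ = 35 payments (last $238.28); total interest = total paid − $6,565.00 = $2,173.28.
At $275.00/mo: 31 payments (last $216.68); total interest $1,901.68.
Payments saved = 35 − 31 = 4.

4 fewer payments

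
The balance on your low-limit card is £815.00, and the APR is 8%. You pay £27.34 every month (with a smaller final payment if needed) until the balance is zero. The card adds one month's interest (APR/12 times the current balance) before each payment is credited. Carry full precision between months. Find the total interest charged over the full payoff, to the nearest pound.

Monthly rate r = 8%/12 = 0.666667% = 0.00666667.
Payoff takes n = ⌈−ln(1 − rB₀/P)/ln(1+r)⌉ = ⌈33.345⌉ = 34 payments; the last is £9.44.
Total paid = 33·£27.34 + £9.44 = £911.66.
Total interest = total paid − principal = £911.66 − £815.00 = £96.66.

£97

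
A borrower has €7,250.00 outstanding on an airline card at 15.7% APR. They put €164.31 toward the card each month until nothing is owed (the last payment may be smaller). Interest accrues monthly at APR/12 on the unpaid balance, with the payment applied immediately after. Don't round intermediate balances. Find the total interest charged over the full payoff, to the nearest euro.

Monthly rate r = 15.7%/12 = 1.30833% = 0.0130833.
Payoff takes n = ⌈−ln(1 − rB₀/P)/ln(1+r)⌉ = ⌈66.243⌉ = 67 payments; the last is €40.19.
Total paid = 66·€164.31 + €40.19 = €10,884.65.
Total interest = total paid − principal = €10,884.65 − €7,250.00 = €3,634.65.

€3,635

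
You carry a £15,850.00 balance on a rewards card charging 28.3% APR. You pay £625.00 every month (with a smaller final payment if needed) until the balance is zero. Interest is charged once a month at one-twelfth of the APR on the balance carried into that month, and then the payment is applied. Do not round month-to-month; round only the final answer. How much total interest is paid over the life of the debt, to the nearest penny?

Monthly rate r = 28.3%/12 = 2.35833% = 0.0235833.
Payoff takes n = ⌈−ln(1 − rB₀/P)/ln(1+r)⌉ = ⌈39.104⌉ = 40 payments; the last is £65.39.
Total paid = 39·£625.00 + £65.39 = £24,440.39.
Total interest = total paid − principal = £24,440.39 − £15,850.00 = £8,590.39.

£8,590.39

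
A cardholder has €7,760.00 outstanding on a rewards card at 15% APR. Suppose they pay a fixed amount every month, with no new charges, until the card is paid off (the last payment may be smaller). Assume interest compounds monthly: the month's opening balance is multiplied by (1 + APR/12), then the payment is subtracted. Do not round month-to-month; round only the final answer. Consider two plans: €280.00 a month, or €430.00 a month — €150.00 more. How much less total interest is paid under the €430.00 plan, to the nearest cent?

Monthly rate r = 15%/12 = 1.25% = 0.0125.
At €280.00/mo: n = ⌈−ln(1 − rB₀/P)/ln(1+r)⌉ = 35 payments (last €66.53); total interest = total paid − €7,760.00 = €1,826.53.
At €430.00/mo: 21 payments (last €249.61); total interest €1,089.61.
Interest saved = €1,826.53 − €1,089.61 = €736.92.

€736.92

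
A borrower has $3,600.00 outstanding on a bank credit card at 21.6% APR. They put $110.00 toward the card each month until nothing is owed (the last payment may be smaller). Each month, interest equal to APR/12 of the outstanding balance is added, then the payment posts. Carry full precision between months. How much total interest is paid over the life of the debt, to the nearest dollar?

Monthly rate r = 21.6%/12 = 1.8% = 0.018.
Payoff takes n = ⌈−ln(1 − rB₀/P)/ln(1+r)⌉ = ⌈49.854⌉ = 50 payments; the last is $94.01.
Total paid = 49·$110.00 + $94.01 = $5,484.01.
Total interest = total paid − principal = $5,484.01 − $3,600.00 = $1,884.01.

$1,884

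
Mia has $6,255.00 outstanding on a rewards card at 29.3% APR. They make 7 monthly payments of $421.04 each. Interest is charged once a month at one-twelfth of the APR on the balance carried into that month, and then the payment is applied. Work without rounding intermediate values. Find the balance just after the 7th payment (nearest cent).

Monthly rate r = 29.3%/12 = 2.44167% = 0.0244167.
Each month: B ← B·(1+r) − $421.04.
Month 1: interest $152.73; balance after payment $5,986.69.
Month 2: interest $146.17; balance after payment $5,711.82.
Month 3: interest $139.46; balance after payment $5,430.24.
Month 4: interest $132.59; balance after payment $5,141.79.
Month 5: interest $125.55; balance after payment $4,846.30.
Month 6: interest $118.33; balance after payment $4,543.59.
Month 7: interest $110.94; balance after payment $4,233.49.

$4,233.49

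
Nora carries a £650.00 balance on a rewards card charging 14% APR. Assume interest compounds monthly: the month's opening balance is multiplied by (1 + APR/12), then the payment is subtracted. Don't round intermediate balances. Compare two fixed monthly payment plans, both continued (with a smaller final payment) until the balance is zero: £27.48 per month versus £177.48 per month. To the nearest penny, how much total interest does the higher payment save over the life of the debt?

£96.68

Monthly rate r = 14%/12 = 1.16667% = 0.0116667.
At £27.48/mo: n = ⌈−ln(1 − rB₀/P)/ln(1+r)⌉ = 28 payments (last £23.07); total interest = total paid − £650.00 = £115.03.
At £177.48/mo: 4 payments (last £135.91); total interest £18.35.
Interest saved = £115.03 − £18.35 = £96.68.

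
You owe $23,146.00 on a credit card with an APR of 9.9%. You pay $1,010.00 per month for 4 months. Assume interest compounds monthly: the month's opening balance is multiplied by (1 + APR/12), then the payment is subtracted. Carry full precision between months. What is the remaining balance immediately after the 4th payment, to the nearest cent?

Monthly rate r = 9.9%/12 = 0.825% = 0.00825.
Each month: B ← B·(1+r) − $1,010.00.
Month 1: interest $190.95; balance after payment $22,326.95.
Month 2: interest $184.20; balance after payment $21,501.15.
Month 3: interest $177.38; balance after payment $20,668.54.
Month 4: interest $170.52; balance after payment $19,829.05.

$19,829.05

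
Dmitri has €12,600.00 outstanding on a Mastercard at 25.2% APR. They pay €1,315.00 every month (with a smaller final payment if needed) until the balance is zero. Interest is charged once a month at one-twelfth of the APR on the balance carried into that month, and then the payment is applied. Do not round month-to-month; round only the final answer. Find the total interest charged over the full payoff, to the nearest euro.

Monthly rate r = 25.2%/12 = 2.1% = 0.021.
Payoff takes n = ⌈−ln(1 − rB₀/P)/ln(1+r)⌉ = ⌈10.810⌉ = 11 payments; the last is €1,067.65.
Total paid = 10·€1,315.00 + €1,067.65 = €14,217.65.
Total interest = total paid − principal = €14,217.65 − €12,600.00 = €1,617.65.

€1,618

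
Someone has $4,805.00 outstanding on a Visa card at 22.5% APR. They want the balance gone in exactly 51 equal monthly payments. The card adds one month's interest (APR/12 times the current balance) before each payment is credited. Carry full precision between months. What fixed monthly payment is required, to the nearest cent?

Monthly rate r = 22.5%/12 = 1.875% = 0.01875.
Level-payment amortization: P = B₀·r / (1 − (1+r)^(−n)) = 4805.00·0.01875 / (1 − 1.01875^(−51)).
Denominator 1 − (1+r)^(−51) = 0.61225046.
P = 90.0938 / 0.61225046 ≈ 147.15.

$147.15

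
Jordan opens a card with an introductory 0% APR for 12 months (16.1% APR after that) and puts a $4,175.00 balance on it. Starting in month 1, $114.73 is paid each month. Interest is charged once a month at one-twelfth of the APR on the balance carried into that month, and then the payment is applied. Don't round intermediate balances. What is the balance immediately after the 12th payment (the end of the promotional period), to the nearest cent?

$2,798.24

Promo months 1–12 at r₀ = 0%/12 = 0; months 13+ at r₁ = 16.1%/12 = 0.0134167.
After month 12 (no interest yet): B = $4,175.00 − 12·$114.73 = $2,798.24.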